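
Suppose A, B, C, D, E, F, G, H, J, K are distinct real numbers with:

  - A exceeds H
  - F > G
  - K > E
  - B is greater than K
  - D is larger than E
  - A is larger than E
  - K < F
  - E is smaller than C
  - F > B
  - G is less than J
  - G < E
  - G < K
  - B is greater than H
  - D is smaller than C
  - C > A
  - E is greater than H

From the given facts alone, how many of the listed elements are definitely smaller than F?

5

From F the given relations immediately reach G, K, B.
From those, H, E — 5 in total.
No other element is forced below F by the given relations, so the count is 5.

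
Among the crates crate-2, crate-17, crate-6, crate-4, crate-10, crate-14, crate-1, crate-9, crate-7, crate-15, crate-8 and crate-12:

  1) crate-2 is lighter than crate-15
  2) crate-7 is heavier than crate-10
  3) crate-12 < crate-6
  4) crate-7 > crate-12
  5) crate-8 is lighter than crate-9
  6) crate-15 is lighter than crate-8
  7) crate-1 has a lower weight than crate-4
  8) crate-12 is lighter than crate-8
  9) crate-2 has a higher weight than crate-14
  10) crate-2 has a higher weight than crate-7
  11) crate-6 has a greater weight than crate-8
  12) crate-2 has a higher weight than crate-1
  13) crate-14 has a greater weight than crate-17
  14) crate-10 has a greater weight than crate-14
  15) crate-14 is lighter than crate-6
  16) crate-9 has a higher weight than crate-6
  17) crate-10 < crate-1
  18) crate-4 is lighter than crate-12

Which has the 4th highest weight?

Chaining the given pairs: crate-17 < crate-14 < crate-10 < crate-1 < crate-4 < crate-12 < crate-7 < crate-2 < crate-15 < crate-8 < crate-6 < crate-9.
The 4th largest is crate-15.

crate-15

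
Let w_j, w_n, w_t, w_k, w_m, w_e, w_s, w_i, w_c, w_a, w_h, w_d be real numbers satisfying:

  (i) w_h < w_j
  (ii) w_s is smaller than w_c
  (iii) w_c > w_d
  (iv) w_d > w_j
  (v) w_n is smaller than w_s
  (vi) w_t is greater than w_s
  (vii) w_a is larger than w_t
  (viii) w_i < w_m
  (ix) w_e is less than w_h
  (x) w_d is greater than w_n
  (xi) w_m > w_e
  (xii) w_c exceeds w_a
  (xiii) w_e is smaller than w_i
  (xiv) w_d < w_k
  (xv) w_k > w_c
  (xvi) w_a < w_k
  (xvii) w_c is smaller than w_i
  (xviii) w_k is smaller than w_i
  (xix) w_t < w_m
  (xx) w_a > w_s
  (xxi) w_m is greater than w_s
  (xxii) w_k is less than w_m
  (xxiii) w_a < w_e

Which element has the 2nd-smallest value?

Piecing the relations together gives one ordering: w_n < w_s < w_t < w_a < w_e < w_h < w_j < w_d < w_c < w_k < w_i < w_m.
The 2nd smallest is w_s.

w_s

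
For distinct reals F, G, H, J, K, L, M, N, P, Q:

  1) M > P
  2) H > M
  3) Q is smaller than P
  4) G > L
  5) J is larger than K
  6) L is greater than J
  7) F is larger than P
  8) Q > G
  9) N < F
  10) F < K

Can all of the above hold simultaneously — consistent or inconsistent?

We have P < F stated directly, yet also F < K < J < L < G < Q < P by chaining the others — so F < P. Contradiction.

inconsistent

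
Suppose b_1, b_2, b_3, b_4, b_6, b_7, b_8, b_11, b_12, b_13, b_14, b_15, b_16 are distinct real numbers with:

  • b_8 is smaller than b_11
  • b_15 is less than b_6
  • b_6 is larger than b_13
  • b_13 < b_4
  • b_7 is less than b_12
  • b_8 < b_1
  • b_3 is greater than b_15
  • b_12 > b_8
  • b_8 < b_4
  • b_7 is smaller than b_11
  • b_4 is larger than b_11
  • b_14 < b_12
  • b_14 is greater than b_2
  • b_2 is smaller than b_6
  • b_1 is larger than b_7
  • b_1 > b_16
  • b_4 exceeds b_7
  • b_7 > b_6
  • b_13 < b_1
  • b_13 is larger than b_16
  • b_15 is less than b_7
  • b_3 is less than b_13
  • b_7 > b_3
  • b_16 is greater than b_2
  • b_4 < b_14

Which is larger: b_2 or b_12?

b_2 < b_16 and b_16 < b_13 give b_2 < b_13.
Then b_13 < b_6 extends the chain to b_6.
Then b_6 < b_7 extends the chain to b_7.
With b_7 < b_11: b_2 < b_16 < b_13 < b_6 < b_7 < b_11.
With b_11 < b_4: b_2 < b_16 < b_13 < b_6 < b_7 < b_11 < b_4.
With b_4 < b_14: b_2 < b_16 < b_13 < b_6 < b_7 < b_11 < b_4 < b_14.
With b_14 < b_12: b_2 < b_16 < b_13 < b_6 < b_7 < b_11 < b_4 < b_14 < b_12.
So b_2 < b_12; b_12 is the larger of the two.

b_12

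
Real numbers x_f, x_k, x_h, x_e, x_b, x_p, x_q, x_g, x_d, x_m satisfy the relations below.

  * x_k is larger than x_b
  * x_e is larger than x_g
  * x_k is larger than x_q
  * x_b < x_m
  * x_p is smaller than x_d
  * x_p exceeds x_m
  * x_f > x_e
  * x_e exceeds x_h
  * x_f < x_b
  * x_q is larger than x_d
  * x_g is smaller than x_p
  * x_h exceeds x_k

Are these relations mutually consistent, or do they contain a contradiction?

Chaining the given relations yields x_e < x_f < x_b < x_m < x_p < x_d < x_q < x_k < x_h, so x_e < x_h. But one relation states x_h < x_e. These cannot both hold.

inconsistent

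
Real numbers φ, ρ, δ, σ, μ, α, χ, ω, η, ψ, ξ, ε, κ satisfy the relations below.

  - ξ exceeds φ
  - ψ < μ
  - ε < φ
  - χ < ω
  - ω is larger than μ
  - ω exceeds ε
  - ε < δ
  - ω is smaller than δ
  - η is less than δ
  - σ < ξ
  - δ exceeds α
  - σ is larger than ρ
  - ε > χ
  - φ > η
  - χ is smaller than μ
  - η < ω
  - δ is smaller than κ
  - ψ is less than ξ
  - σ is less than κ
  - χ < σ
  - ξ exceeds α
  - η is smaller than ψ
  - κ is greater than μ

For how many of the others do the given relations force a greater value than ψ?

5

From ψ the given relations immediately reach μ, ξ.
From those, ω, κ — 4 in total.
From those, δ — 5 in total.
No other element is forced above ψ by the given relations, so the count is 5.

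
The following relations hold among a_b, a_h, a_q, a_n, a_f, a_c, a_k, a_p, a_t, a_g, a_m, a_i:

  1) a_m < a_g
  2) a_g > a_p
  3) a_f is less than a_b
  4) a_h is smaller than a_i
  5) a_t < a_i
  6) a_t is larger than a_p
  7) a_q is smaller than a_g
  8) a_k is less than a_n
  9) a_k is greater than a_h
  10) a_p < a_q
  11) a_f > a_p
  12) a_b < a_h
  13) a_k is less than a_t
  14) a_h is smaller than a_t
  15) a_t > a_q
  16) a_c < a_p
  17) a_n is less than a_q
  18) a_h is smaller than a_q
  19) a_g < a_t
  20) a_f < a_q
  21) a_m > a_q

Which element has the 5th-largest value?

Piecing the relations together gives one ordering: a_c < a_p < a_f < a_b < a_h < a_k < a_n < a_q < a_m < a_g < a_t < a_i.
The 5th largest is a_q.

a_q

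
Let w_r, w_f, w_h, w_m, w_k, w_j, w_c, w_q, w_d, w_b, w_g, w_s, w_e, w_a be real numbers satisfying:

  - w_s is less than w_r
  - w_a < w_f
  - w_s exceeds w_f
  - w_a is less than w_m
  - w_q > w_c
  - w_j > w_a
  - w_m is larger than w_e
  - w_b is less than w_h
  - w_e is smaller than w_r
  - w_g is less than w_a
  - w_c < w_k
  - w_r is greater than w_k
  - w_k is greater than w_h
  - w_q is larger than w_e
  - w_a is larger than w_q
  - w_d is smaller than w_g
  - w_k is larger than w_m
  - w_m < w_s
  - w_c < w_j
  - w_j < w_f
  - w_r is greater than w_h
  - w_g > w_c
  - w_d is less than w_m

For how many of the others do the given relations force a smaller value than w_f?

7

From w_f the given relations immediately reach w_a, w_j.
From those, w_c, w_q, w_g — 5 in total.
From those, w_e, w_d — 7 in total.
Nothing else is reachable below w_f; 7 in all.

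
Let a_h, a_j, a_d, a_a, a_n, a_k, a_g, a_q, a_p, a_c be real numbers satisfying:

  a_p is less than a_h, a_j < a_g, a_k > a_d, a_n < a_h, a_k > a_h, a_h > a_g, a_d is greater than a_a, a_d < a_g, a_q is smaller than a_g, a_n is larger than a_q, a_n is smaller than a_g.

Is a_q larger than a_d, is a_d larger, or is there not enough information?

Following every chain through a_q: above a_q we get a_n, a_g, a_h, a_k.
a_d is not reached, and no chain runs the other way from a_d to a_q.
So the given relations leave the order of a_q and a_d undetermined.

undetermined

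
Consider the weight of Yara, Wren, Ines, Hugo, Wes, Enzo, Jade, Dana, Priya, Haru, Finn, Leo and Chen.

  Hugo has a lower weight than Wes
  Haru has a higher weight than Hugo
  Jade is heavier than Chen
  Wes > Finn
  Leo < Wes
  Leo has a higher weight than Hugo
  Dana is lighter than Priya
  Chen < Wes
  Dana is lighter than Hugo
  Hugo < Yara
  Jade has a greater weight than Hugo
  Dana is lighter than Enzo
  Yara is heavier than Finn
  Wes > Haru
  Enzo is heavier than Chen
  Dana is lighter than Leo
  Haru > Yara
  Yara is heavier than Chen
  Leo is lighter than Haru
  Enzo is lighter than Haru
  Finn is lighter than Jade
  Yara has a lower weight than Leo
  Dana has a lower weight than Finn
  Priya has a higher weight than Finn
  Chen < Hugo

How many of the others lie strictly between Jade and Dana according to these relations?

2

The relations place Dana below Jade. An element lies strictly between them when it is forced above Dana and also forced below Jade.
Above Dana: {Finn, Priya, Hugo, Yara, Enzo, Leo, Haru, Wes}. Below Jade: {Finn, Chen, Hugo}.
Intersection: {Finn, Hugo} — 2.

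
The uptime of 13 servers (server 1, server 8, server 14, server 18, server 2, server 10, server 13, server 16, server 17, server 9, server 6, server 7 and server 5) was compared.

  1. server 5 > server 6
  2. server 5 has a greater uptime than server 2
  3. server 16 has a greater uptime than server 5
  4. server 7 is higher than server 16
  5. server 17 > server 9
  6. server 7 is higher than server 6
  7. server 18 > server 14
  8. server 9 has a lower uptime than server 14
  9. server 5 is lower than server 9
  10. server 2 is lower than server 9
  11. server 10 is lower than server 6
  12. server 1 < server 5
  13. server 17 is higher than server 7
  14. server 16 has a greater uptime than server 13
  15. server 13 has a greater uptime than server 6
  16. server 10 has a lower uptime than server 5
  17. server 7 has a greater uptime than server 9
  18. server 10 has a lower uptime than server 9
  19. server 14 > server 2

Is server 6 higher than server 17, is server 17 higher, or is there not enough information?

server 17

server 6 < server 5 and server 5 < server 9 give server 6 < server 9.
Then server 9 < server 7 extends the chain to server 7.
With server 7 < server 17: server 6 < server 5 < server 9 < server 7 < server 17.
So server 17 is higher.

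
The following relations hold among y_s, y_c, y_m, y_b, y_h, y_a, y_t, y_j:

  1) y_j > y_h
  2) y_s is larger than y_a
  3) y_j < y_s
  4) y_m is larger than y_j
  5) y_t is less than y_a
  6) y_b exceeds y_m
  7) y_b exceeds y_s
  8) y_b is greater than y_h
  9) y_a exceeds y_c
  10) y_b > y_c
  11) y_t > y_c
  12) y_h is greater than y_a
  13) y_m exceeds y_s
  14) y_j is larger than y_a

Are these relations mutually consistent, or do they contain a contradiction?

Every relation is compatible with y_c < y_t < y_a < y_h < y_j < y_s < y_m < y_b; the set is consistent.

consistent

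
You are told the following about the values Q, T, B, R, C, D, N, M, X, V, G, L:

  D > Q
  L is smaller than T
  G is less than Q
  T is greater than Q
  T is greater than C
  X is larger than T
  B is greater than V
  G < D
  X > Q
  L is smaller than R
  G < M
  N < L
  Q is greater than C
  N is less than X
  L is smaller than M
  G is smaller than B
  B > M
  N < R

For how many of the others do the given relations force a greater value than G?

6

The elements the relations force above G are Q, M, T, B, D, X — no chain reaches any other.
That is 6.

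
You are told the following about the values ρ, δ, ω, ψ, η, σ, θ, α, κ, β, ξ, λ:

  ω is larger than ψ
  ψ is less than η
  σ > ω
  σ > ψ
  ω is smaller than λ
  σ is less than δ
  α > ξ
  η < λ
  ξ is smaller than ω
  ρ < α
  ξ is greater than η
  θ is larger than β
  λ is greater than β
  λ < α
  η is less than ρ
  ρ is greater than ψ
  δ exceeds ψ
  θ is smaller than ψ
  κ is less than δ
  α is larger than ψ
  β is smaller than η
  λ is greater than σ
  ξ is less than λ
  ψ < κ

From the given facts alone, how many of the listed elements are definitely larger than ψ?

From ψ the given relations immediately reach η, ω, κ, σ, ρ, α, δ.
From those, ξ, λ — 9 in total.
No other element is forced above ψ by the given relations, so the count is 9.

9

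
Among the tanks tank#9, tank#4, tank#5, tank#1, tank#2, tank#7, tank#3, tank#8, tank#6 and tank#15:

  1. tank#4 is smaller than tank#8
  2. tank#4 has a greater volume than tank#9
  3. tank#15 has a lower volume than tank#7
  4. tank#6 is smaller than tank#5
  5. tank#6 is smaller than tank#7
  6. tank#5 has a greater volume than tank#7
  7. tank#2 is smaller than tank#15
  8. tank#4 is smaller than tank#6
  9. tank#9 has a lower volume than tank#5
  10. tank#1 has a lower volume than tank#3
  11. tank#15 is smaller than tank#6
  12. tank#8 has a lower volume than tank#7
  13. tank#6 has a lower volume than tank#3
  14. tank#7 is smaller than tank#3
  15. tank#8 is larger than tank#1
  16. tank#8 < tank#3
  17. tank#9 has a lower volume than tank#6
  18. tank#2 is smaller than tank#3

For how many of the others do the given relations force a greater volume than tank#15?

From tank#15 the given relations immediately reach tank#6, tank#7.
From those, tank#3, tank#5 — 4 in total.
Nothing else is reachable above tank#15; 4 in all.

4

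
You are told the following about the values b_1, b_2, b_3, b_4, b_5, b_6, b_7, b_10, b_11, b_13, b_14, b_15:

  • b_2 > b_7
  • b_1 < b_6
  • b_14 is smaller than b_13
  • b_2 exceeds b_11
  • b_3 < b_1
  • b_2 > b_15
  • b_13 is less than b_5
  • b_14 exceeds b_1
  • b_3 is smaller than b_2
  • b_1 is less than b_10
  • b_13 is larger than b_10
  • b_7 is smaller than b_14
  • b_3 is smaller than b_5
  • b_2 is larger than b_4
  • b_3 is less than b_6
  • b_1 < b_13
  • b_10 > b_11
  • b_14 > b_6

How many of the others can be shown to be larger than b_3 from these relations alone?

The elements the relations force above b_3 are b_1, b_6, b_14, b_10, b_13, b_5, b_2 — no chain reaches any other.
That is 7.

7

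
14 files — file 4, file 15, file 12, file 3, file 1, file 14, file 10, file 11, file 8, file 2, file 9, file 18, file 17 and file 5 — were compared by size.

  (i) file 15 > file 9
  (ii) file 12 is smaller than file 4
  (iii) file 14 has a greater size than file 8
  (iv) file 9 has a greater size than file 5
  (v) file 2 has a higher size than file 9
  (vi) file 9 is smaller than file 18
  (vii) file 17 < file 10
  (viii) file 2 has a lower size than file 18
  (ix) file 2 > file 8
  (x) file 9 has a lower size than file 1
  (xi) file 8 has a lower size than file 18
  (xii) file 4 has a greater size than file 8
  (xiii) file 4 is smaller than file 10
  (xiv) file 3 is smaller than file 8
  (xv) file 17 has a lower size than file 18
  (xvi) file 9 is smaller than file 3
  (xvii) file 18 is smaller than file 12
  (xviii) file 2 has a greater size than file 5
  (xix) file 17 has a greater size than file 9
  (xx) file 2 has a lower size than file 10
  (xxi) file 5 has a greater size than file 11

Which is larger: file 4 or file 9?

file 4

The relevant relations are file 9 < file 3; file 3 < file 8; file 8 < file 2; file 2 < file 18; file 18 < file 12; file 12 < file 4.
Chaining these gives file 9 < file 3 < file 8 < file 2 < file 18 < file 12 < file 4.
So file 9 < file 4; file 4 is the larger of the two.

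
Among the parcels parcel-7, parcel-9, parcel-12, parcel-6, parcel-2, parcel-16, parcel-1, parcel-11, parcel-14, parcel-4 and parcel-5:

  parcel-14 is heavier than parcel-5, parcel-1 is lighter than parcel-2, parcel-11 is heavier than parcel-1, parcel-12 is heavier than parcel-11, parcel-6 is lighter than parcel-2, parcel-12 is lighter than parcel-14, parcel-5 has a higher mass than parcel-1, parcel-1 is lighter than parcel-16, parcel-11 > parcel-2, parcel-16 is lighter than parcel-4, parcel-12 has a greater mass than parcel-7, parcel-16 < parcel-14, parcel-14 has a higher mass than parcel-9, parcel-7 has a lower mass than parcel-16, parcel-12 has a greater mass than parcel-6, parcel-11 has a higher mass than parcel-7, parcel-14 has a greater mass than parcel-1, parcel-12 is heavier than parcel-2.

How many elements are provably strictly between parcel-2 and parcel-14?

The relations place parcel-2 below parcel-14. An element lies strictly between them when it is forced above parcel-2 and also forced below parcel-14.
Above parcel-2: {parcel-11, parcel-12}. Below parcel-14: {parcel-1, parcel-7, parcel-6, parcel-16, parcel-5, parcel-11, parcel-9, parcel-12}.
Intersection: {parcel-11, parcel-12} — 2.

2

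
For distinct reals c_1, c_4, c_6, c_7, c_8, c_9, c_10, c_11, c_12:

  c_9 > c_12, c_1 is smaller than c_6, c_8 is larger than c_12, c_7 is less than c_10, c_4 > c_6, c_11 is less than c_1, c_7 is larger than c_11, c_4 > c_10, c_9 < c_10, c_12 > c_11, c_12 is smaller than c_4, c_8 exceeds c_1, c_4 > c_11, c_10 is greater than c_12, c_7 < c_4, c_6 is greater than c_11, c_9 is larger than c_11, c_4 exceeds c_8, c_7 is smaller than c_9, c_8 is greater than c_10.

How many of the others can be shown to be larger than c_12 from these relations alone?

From c_12 the given relations immediately reach c_9, c_10, c_8, c_4.
Nothing else is reachable above c_12; 4 in all.

4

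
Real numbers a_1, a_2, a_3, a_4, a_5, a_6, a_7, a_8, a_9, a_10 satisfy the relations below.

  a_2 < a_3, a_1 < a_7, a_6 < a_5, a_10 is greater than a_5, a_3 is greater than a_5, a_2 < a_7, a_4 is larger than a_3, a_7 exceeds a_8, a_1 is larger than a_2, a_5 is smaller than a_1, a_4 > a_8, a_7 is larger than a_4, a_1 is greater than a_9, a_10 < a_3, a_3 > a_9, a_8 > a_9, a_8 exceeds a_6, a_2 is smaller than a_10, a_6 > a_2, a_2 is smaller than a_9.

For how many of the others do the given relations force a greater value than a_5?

Directly above a_5: a_10, a_3, a_1.
One step further: a_4, a_7 (5 so far).
No other element is forced above a_5 by the given relations, so the count is 5.

5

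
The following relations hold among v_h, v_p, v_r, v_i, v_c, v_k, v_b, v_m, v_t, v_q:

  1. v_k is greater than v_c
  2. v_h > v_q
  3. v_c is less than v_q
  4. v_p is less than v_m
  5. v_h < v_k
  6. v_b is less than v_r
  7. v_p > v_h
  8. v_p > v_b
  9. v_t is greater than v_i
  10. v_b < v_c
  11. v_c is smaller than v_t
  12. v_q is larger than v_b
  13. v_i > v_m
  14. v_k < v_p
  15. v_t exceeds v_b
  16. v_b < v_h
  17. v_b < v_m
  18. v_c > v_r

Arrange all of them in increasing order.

Each adjacent pair is fixed by a given relation: v_b < v_r; v_r < v_c; v_c < v_q; v_q < v_h; v_h < v_k; v_k < v_p; v_p < v_m; v_m < v_i; v_i < v_t. Chaining them end to end gives the full order.

v_b < v_r < v_c < v_q < v_h < v_k < v_p < v_m < v_i < v_t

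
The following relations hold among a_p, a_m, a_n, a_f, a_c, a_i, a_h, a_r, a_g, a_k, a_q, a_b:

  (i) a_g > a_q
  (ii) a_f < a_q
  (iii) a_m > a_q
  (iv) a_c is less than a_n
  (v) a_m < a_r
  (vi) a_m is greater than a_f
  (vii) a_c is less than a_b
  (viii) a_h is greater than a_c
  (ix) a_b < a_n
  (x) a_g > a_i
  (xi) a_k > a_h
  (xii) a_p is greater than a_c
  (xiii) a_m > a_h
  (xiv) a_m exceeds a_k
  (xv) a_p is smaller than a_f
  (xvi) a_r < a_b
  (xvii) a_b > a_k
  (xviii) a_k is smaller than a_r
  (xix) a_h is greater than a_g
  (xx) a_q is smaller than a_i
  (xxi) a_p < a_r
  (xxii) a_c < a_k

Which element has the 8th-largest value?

Chaining the given pairs: a_c < a_p < a_f < a_q < a_i < a_g < a_h < a_k < a_m < a_r < a_b < a_n.
The 8th largest is a_i.

a_i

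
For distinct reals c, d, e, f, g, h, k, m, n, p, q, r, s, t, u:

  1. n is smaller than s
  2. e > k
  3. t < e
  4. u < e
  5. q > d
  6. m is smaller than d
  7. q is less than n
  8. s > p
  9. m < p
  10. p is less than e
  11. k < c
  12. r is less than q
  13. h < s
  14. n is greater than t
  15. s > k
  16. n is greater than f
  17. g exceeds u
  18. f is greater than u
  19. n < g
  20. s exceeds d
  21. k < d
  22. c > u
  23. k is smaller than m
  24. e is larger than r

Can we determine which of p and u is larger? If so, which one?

Following every chain through u: above u we get f, n, g, c, e, s.
p is not reached, and no chain runs the other way from p to u.
So the given relations leave the order of u and p undetermined.

undetermined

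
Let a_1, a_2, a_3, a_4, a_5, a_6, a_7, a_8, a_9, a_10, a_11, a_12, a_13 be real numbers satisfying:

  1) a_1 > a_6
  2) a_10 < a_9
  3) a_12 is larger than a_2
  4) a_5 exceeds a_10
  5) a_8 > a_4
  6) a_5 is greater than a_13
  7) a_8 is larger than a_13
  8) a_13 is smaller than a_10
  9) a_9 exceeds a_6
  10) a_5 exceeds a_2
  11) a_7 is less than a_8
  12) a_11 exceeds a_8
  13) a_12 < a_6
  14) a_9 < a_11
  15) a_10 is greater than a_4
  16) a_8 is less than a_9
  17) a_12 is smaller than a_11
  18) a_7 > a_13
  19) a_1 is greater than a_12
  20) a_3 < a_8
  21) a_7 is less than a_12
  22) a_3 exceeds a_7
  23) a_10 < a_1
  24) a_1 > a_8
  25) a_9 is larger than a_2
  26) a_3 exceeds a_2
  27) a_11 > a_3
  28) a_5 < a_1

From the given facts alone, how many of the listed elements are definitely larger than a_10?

Directly above a_10: a_5, a_9, a_1.
One step further: a_11 (4 so far).
Nothing else is reachable above a_10; 4 in all.

4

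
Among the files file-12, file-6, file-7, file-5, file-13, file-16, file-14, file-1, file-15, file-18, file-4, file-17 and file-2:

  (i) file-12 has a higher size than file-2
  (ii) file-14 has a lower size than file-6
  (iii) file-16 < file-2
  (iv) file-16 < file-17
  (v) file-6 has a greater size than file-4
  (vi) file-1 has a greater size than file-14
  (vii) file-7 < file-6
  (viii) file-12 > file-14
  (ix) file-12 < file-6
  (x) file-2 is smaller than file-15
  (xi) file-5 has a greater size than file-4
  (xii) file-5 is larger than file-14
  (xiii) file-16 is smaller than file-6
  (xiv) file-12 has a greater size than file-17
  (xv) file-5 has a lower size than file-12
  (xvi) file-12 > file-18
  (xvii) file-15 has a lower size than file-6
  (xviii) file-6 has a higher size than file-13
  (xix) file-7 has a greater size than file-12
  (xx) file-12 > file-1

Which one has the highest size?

file-4 is not greatest since file-4 < file-5; file-14 is not greatest since file-14 < file-5; file-16 is not greatest since file-16 < file-2; file-18 is not greatest since file-18 < file-12; file-2 is not greatest since file-2 < file-15; file-15 is not greatest since file-15 < file-6; file-5 is not greatest since file-5 < file-12; file-1 is not greatest since file-1 < file-12; file-13 is not greatest since file-13 < file-6; file-17 is not greatest since file-17 < file-12; file-12 is not greatest since file-12 < file-6; file-7 is not greatest since file-7 < file-6.
Only file-6 has nothing above it, so file-6 is the highest size.

file-6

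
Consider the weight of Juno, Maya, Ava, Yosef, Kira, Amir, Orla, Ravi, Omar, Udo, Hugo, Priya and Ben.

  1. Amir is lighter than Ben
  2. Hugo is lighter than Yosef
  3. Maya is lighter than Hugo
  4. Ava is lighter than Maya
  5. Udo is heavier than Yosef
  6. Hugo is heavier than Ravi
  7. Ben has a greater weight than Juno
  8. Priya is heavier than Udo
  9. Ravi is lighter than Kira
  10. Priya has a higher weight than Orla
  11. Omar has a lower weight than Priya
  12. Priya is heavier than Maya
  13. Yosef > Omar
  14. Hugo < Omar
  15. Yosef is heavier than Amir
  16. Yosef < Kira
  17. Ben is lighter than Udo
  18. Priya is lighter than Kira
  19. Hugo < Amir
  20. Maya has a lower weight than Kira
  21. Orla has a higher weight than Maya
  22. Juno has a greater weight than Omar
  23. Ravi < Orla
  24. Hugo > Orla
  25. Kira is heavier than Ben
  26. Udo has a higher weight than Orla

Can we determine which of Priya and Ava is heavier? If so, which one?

Priya

The relevant relations are Ava < Maya; Maya < Orla; Orla < Hugo; Hugo < Omar; Omar < Juno; Juno < Ben; Ben < Udo; Udo < Priya.
Together: Ava < Maya < Orla < Hugo < Omar < Juno < Ben < Udo < Priya.
So Priya is heavier.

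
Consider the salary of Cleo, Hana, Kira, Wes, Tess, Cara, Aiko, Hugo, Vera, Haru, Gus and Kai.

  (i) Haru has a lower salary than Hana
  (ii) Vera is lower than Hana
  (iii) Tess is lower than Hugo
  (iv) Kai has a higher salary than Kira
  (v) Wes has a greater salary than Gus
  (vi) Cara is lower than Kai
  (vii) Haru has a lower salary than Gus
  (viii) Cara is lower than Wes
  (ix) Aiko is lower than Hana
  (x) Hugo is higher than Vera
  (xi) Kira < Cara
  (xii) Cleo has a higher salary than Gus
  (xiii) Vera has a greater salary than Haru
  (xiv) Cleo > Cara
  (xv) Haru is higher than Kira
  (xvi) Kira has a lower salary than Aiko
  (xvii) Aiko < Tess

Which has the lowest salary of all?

Kira

Chaining upward from Kira: directly above it, Haru, Cara, Aiko, Kai; then Gus, Wes, Cleo, Tess, Vera, Hana; then Hugo.
That covers every other element, and nothing is given below Kira, so Kira is the lowest salary.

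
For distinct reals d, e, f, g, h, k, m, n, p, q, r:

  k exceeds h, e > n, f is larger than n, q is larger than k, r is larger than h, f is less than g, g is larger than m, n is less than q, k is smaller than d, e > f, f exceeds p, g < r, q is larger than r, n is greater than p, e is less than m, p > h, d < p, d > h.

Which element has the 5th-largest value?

e

The consecutive relations fix a unique order: h < k < d < p < n < f < e < m < g < r < q.
Counting 5 from the largest end gives e.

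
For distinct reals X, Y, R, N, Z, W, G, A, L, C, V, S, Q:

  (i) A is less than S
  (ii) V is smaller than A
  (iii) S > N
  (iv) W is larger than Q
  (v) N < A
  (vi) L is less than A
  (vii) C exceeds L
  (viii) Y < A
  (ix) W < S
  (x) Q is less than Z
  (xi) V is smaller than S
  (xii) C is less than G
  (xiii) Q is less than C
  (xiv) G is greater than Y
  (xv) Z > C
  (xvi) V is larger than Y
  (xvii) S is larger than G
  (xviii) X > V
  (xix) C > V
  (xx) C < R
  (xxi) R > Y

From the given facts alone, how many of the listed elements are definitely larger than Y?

8

From Y the given relations immediately reach V, A, G, R.
From those, X, C, S — 7 in total.
From those, Z — 8 in total.
Nothing else is reachable above Y; 8 in all.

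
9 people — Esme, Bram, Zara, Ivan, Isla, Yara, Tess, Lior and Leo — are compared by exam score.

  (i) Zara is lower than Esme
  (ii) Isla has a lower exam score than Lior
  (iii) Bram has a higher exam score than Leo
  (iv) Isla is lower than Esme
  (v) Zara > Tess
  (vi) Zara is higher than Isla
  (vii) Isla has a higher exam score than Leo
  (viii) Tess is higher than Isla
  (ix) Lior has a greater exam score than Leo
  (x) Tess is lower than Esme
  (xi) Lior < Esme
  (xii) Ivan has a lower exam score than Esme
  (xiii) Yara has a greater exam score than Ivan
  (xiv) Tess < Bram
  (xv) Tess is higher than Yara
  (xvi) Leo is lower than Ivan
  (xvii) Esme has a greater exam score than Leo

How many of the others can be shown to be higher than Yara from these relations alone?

4

From Yara the given relations immediately reach Tess.
From those, Zara, Bram, Esme — 4 in total.
No other element is forced above Yara by the given relations, so the count is 4.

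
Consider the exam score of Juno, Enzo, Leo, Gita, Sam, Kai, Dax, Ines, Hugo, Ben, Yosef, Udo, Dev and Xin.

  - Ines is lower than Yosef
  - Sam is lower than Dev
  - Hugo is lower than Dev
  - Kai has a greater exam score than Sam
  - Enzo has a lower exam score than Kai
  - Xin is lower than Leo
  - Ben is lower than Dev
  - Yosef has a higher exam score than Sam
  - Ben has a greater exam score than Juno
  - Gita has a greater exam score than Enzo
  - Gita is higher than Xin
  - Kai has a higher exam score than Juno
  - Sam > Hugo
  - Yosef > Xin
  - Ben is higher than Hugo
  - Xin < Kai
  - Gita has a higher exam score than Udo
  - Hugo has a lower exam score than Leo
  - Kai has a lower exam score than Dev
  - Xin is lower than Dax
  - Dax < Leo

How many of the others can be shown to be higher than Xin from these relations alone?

Directly above Xin: Dax, Gita, Leo, Yosef, Kai.
One step further: Dev (6 so far).
Nothing else is reachable above Xin; 6 in all.

6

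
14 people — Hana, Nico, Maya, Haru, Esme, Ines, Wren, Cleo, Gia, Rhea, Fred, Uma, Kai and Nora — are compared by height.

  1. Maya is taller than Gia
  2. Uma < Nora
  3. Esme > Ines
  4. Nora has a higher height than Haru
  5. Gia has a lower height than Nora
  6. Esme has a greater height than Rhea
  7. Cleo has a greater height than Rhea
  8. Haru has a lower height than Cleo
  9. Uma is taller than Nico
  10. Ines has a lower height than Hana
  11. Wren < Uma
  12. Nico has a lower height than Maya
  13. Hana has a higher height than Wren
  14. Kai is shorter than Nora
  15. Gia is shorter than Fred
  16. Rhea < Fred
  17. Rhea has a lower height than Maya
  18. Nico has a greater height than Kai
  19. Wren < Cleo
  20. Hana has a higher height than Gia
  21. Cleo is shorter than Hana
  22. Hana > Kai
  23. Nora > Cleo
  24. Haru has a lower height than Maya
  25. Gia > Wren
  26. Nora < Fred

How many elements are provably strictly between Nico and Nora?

Chaining upward from Nico reaches: Uma, Maya, Fred.
Chaining downward from Nora reaches: Kai, Haru, Rhea, Wren, Cleo, Uma, Gia.
Strictly between Nico and Nora are those in both lists: Uma — 1 element.

1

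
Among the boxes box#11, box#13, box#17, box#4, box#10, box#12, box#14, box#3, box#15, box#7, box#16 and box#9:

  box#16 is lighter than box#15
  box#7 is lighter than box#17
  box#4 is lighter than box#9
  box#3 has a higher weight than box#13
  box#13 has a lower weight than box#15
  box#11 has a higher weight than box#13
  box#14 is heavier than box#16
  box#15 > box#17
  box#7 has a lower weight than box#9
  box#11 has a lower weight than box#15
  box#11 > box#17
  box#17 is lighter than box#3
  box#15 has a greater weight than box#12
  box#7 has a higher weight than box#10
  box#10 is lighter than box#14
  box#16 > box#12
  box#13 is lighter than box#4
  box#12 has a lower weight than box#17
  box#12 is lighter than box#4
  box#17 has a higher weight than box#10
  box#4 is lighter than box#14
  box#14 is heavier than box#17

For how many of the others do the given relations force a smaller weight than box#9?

Directly below box#9: box#4, box#7.
One step further: box#12, box#10, box#13 (5 so far).
Nothing else is reachable below box#9; 5 in all.

5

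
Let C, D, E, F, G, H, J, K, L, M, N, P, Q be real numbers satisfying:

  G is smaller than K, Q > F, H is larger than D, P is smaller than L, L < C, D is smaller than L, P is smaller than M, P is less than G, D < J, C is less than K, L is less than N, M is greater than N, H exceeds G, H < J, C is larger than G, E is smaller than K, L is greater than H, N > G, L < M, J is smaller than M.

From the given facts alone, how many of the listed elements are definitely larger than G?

7

From G the given relations immediately reach H, C, N, K.
From those, L, J, M — 7 in total.
No other element is forced above G by the given relations, so the count is 7.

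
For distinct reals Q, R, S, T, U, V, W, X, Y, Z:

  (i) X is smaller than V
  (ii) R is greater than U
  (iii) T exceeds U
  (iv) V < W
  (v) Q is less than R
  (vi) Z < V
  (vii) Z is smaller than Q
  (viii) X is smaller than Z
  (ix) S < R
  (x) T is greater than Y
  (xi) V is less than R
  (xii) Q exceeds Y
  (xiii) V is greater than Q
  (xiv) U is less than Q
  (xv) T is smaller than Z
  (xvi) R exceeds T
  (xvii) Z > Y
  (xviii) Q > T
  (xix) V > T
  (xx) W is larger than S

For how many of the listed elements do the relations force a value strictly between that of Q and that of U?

Chaining upward from U reaches: T, Z, V, R, W.
Chaining downward from Q reaches: X, Y, T, Z.
Strictly between U and Q are those in both lists: T, Z — 2 elements.

2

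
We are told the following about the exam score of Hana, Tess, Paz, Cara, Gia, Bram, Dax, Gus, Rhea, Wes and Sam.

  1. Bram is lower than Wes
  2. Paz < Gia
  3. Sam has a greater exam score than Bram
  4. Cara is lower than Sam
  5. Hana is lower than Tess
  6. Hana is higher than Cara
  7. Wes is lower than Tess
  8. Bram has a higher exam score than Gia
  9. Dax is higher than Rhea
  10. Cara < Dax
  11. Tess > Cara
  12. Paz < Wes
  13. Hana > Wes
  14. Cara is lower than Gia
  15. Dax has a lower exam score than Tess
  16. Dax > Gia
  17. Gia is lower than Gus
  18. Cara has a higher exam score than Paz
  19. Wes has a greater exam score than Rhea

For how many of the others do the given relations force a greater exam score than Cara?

8

The elements the relations force above Cara are Gia, Dax, Gus, Bram, Wes, Sam, Hana, Tess — no chain reaches any other.
That is 8.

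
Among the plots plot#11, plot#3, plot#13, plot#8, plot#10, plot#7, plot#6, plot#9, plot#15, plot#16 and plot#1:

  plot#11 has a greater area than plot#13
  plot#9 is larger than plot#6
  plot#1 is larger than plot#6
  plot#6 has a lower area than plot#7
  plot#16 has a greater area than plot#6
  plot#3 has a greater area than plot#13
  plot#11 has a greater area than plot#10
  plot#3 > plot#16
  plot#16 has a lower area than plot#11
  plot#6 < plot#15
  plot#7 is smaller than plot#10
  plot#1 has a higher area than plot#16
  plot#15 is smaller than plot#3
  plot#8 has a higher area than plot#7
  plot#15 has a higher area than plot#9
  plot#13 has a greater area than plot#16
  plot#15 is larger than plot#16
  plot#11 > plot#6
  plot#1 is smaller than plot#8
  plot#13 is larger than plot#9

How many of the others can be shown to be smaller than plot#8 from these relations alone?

4

The elements the relations force below plot#8 are plot#6, plot#16, plot#1, plot#7 — no chain reaches any other.
That is 4.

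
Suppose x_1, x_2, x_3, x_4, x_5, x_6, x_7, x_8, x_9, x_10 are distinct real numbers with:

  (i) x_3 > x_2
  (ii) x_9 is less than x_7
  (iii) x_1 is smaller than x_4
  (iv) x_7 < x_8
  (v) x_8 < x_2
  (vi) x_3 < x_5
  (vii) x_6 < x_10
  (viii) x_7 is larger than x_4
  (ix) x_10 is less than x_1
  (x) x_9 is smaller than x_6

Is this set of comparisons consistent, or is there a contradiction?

consistent

The single ordering x_9 < x_6 < x_10 < x_1 < x_4 < x_7 < x_8 < x_2 < x_3 < x_5 satisfies every listed relation, so no contradiction arises.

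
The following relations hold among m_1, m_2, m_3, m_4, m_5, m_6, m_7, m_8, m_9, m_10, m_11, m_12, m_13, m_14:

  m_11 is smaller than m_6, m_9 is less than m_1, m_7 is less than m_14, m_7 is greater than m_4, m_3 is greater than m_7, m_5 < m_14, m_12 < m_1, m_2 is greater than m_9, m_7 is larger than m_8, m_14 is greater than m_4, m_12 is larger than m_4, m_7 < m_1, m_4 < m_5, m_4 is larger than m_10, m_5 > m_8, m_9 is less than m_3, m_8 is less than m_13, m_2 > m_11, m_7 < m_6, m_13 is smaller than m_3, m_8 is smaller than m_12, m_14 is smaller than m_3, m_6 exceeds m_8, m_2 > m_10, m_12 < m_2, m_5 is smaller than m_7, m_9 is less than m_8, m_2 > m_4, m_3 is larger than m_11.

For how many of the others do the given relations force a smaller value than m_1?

From m_1 the given relations immediately reach m_9, m_12, m_7.
From those, m_8, m_4, m_5 — 6 in total.
From those, m_10 — 7 in total.
Nothing else is reachable below m_1; 7 in all.

7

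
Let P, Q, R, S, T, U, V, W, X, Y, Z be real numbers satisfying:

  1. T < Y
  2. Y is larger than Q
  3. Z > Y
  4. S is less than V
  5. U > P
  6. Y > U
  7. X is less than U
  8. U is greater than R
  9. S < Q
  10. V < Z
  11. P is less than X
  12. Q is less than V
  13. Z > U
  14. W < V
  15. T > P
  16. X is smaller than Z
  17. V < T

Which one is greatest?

Z

R is not greatest since R < U; W is not greatest since W < V; P is not greatest since P < T; X is not greatest since X < U; S is not greatest since S < V; Q is not greatest since Q < Y; V is not greatest since V < T; T is not greatest since T < Y; U is not greatest since U < Z; Y is not greatest since Y < Z.
Only Z has nothing above it, so Z is the greatest.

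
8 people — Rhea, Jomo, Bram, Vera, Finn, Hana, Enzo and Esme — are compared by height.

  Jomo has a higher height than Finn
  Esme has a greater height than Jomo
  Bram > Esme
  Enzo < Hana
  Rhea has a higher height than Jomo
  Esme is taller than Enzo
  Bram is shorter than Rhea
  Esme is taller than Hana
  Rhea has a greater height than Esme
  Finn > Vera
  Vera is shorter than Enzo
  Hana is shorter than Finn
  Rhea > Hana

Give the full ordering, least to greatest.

The consecutive links are each given: Vera < Enzo; Enzo < Hana; Hana < Finn; Finn < Jomo; Jomo < Esme; Esme < Bram; Bram < Rhea.

Vera < Enzo < Hana < Finn < Jomo < Esme < Bram < Rhea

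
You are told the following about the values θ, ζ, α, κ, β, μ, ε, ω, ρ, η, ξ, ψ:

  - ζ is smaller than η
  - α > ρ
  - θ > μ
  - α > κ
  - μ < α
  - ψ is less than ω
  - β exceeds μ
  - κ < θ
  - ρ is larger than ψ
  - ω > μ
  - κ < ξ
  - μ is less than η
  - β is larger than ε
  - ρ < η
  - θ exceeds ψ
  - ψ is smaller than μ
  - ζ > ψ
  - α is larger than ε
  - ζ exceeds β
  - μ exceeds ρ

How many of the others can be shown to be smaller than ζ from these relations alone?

From ζ the given relations immediately reach ψ, β.
From those, ε, μ — 4 in total.
From those, ρ — 5 in total.
Nothing else is reachable below ζ; 5 in all.

5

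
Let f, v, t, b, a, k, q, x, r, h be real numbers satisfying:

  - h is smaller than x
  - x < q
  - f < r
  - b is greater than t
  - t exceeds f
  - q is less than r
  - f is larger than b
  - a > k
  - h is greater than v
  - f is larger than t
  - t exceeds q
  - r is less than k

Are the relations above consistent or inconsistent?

inconsistent

Chaining the given relations yields t < b < f, so t < f. But one relation states f < t. These cannot both hold.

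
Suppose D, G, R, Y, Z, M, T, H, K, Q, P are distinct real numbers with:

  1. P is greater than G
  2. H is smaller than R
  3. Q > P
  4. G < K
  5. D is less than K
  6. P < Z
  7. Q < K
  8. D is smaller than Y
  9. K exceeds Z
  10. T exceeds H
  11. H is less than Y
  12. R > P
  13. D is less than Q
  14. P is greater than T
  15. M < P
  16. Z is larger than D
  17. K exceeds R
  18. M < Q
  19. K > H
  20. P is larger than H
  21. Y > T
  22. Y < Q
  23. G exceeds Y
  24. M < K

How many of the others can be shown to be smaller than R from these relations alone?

7

The elements the relations force below R are D, H, T, Y, M, G, P — no chain reaches any other.
That is 7.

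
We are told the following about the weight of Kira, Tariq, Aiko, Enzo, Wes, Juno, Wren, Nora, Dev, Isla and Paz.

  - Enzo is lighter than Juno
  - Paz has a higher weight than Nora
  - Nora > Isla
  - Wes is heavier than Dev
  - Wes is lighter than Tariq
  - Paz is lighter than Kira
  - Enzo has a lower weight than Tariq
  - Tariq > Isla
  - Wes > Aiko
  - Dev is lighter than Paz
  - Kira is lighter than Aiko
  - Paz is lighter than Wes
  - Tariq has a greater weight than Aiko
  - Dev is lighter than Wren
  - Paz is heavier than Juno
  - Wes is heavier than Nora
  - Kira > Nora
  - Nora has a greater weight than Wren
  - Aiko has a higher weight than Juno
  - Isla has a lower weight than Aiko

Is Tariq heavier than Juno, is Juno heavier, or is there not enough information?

Chaining the given relations: Juno < Paz < Kira < Aiko < Wes < Tariq.
So Tariq is heavier.

Tariq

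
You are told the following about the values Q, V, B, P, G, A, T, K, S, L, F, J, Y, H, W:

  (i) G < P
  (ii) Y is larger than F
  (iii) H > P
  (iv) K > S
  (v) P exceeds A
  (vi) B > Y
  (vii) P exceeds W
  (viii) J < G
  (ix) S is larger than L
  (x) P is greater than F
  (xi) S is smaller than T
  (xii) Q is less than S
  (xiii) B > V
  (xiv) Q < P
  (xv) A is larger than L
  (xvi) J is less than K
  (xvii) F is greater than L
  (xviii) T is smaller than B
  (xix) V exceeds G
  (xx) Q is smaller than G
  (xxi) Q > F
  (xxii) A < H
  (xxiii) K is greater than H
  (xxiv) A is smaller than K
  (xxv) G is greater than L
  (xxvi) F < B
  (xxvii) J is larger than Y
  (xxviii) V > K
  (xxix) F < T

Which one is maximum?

B

Chaining downward from B: directly below it, F, Y, V, T; then L, S, G, K; then A, J, Q, H; then P; then W.
That covers every other element, and nothing is given above B, so B is the maximum.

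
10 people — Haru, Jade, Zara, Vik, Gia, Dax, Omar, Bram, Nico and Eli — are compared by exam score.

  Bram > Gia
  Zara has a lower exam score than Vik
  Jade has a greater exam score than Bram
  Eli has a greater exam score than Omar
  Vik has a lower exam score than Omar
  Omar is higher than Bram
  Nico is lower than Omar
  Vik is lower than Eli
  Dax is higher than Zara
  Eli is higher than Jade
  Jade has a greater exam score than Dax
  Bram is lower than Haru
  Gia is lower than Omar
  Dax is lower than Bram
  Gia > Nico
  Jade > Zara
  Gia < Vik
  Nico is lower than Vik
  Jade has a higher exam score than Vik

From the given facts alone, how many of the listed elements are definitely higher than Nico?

7

From Nico the given relations immediately reach Gia, Vik, Omar.
From those, Bram, Jade, Eli — 6 in total.
From those, Haru — 7 in total.
No other element is forced above Nico by the given relations, so the count is 7.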